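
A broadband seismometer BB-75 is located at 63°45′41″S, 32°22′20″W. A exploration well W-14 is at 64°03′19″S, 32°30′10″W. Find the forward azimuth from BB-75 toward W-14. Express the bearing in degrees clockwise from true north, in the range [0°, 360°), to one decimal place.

BB-75: φ = -63.76139°, λ = -32.37222°
W-14: φ = -64.05528°, λ = -32.50278°
Δλ = -0.1306°
y = sin Δλ · cos φ₂ = -0.000997
x = cos φ₁ sin φ₂ − sin φ₁ cos φ₂ cos Δλ = -0.005130
θ = atan2(y, x) = -169.0035° → 190.9965° (mod 360°)

191.0°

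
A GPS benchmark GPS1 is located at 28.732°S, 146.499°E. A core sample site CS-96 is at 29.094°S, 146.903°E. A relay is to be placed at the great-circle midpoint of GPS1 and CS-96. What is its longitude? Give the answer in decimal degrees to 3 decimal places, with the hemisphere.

146.701°E

Bx = cos φ₂ cos Δλ = 0.873801,  By = cos φ₂ sin Δλ = 0.006161
φₘ = atan2(sin φ₁ + sin φ₂, √((cos φ₁ + Bx)² + By²)) = -28.91315°
λₘ = λ₁ + atan2(By, cos φ₁ + Bx) = 146.70065°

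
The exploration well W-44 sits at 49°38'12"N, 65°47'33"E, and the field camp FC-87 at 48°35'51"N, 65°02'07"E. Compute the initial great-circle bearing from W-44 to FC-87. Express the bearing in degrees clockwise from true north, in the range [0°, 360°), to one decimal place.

W-44: φ = +49.63667°, λ = +65.79250°
FC-87: φ = +48.59750°, λ = +65.03528°
Δλ = -0.7572°
y = sin Δλ · cos φ₂ = -0.008740
x = cos φ₁ sin φ₂ − sin φ₁ cos φ₂ cos Δλ = -0.018092
θ = atan2(y, x) = -154.2151° → 205.7849° (mod 360°)

205.8°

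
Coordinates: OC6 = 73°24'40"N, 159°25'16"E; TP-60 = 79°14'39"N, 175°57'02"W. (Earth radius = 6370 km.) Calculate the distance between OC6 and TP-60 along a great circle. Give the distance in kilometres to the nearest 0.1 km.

OC6: φ = +73.41111°, λ = +159.42111°
TP-60: φ = +79.24417°, λ = -175.95056°
Δφ = 5.8331°,  Δλ = 24.6283°
a = sin²(Δφ/2) + cos φ₁ cos φ₂ sin²(Δλ/2) = 0.005012
c = 2·arcsin(√a) = 0.141715 rad = 8.1197°
d = R·c = 6370 × 0.141715 = 902.7 km

902.7 km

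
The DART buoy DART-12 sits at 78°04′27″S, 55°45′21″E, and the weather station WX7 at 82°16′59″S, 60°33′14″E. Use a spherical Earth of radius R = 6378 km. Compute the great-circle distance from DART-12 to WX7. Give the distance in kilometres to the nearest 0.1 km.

DART-12: φ = -78.07417°, λ = +55.75583°
WX7: φ = -82.28306°, λ = +60.55389°
Δφ = -4.2089°,  Δλ = 4.7981°
a = sin²(Δφ/2) + cos φ₁ cos φ₂ sin²(Δλ/2) = 0.001397
c = 2·arcsin(√a) = 0.074772 rad = 4.2841°
d = R·c = 6378 × 0.074772 = 476.9 km

476.9 km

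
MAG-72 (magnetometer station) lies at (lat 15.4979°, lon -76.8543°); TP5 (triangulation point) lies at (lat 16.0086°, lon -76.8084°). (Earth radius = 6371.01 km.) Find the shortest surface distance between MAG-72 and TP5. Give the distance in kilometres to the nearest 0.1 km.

Δφ = 0.5107°,  Δλ = 0.0459°
a = sin²(Δφ/2) + cos φ₁ cos φ₂ sin²(Δλ/2) = 0.000020
c = 2·arcsin(√a) = 0.008947 rad = 0.5126°
d = R·c = 6371.01 × 0.008947 = 57.0 km

57.0 km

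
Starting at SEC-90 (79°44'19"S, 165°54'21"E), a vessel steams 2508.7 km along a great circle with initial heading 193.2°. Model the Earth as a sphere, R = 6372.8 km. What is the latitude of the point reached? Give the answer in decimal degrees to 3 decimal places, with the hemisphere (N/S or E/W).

SEC-90: φ = -79.73861°, λ = +165.90583°
δ = d/R = 2508.7/6372.8 = 0.393657 rad
φ₂ = arcsin(sin φ₁ cos δ + cos φ₁ sin δ cos θ)
   = arcsin(-0.98401·0.92351 + 0.17814·0.38357·-0.97358) = -77.22977°
λ₂ = λ₁ + atan2(sin θ sin δ cos φ₁, cos δ − sin φ₁ sin φ₂) = 9.24991°

77.230°S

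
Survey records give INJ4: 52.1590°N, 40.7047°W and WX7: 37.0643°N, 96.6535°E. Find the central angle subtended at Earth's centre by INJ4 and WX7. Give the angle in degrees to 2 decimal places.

Δφ = -15.0947°,  Δλ = 137.3582°
a = sin²(Δφ/2) + cos φ₁ cos φ₂ sin²(Δλ/2) = 0.442063
c = 2·arcsin(√a) = 1.454662 rad = 83.3460°

83.35°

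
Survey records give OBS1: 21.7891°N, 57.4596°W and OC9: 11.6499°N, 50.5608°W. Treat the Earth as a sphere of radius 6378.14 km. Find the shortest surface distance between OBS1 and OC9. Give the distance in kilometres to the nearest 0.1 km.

Δφ = -10.1392°,  Δλ = 6.8988°
a = sin²(Δφ/2) + cos φ₁ cos φ₂ sin²(Δλ/2) = 0.011101
c = 2·arcsin(√a) = 0.211112 rad = 12.0958°
d = R·c = 6378.14 × 0.211112 = 1346.5 km

1346.5 km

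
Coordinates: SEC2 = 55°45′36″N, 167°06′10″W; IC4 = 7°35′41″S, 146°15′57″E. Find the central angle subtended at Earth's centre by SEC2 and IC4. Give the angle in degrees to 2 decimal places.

SEC2: φ = +55.76000°, λ = -167.10278°
IC4: φ = -7.59472°, λ = +146.26583°
Δφ = -63.3547°,  Δλ = -46.6314°
a = sin²(Δφ/2) + cos φ₁ cos φ₂ sin²(Δλ/2) = 0.363138
c = 2·arcsin(√a) = 1.293533 rad = 74.1140°

74.11°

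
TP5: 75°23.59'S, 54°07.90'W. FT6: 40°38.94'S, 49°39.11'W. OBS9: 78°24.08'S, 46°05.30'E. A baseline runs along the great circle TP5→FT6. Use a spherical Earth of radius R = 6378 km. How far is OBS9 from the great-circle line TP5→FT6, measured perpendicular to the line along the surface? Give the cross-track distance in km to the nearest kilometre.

TP5: φ = -75.39317°, λ = -54.13167°
FT6: φ = -40.64900°, λ = -49.65183°
OBS9: φ = -78.40133°, λ = +46.08833°
δ₁₃ = central angle TP5→OBS9 = 0.351310 rad  (haversine)
θ₁₃ = bearing TP5→OBS9 = 144.902°,  θ₁₂ = bearing TP5→FT6 = 5.960°
dₓₜ = R·arcsin(sin δ₁₃ · sin(θ₁₃ − θ₁₂)) = 6378·arcsin(0.34413·sin(138.942°)) = 1454.184 km
|dₓₜ| = 1454.184 km

1454 km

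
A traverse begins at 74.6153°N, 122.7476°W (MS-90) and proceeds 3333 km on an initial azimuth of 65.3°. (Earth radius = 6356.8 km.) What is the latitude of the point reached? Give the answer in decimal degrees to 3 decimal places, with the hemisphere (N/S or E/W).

62.891°N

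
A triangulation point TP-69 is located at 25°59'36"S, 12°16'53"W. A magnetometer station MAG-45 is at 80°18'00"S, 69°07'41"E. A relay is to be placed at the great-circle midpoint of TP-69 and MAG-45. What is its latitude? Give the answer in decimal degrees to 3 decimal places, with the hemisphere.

56.601°S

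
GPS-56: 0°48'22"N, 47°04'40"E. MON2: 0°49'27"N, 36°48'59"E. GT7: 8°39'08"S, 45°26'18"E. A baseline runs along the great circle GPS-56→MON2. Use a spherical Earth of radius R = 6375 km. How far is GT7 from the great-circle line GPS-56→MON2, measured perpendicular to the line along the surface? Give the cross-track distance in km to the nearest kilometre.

1053 km

GPS-56: φ = +0.80611°, λ = +47.07778°
MON2: φ = +0.82417°, λ = +36.81639°
GT7: φ = -8.65222°, λ = +45.43833°
δ₁₃ = central angle GPS-56→GT7 = 0.167524 rad  (haversine)
θ₁₃ = bearing GPS-56→GT7 = 189.766°,  θ₁₂ = bearing GPS-56→MON2 = 270.174°
dₓₜ = R·arcsin(sin δ₁₃ · sin(θ₁₃ − θ₁₂)) = 6375·arcsin(0.16674·sin(-80.407°)) = -1052.892 km
|dₓₜ| = 1052.892 km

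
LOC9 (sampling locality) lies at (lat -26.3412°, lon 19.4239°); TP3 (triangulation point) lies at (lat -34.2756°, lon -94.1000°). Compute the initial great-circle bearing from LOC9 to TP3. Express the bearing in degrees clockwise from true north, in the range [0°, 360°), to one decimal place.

229.3°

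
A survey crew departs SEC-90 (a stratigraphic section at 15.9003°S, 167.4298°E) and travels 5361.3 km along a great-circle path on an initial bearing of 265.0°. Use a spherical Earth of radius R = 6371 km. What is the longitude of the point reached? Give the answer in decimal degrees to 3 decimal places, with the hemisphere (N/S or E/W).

δ = d/R = 5361.3/6371 = 0.841516 rad
φ₂ = arcsin(sin φ₁ cos δ + cos φ₁ sin δ cos θ)
   = arcsin(-0.27396·0.66633 + 0.96174·0.74565·-0.08716) = -14.18497°
λ₂ = λ₁ + atan2(sin θ sin δ cos φ₁, cos δ − sin φ₁ sin φ₂) = 117.41791°

117.418°E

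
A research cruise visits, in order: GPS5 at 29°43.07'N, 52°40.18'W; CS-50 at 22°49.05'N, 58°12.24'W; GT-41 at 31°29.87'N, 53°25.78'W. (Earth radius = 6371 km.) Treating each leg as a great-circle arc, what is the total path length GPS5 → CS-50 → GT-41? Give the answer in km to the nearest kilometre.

2019 km

GPS5: φ = +29.71783°, λ = -52.66967°
CS-50: φ = +22.81750°, λ = -58.20400°
GT-41: φ = +31.49783°, λ = -53.42967°
GPS5→CS-50: c = 0.148290 rad, d = 944.76 km
CS-50→GT-41: c = 0.168611 rad, d = 1074.22 km
Total = 944.76 + 1074.22 = 2018.98 km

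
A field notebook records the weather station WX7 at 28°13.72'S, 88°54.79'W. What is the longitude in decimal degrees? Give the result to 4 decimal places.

88.9132°W

88° + 54.79′/60 = 88 + 0.91317 = 88.9132°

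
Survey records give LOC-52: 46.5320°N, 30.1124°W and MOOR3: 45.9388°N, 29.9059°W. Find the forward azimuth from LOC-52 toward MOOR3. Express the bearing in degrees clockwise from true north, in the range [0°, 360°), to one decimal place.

166.4°

Δλ = 0.2065°
y = sin Δλ · cos φ₂ = 0.002506
x = cos φ₁ sin φ₂ − sin φ₁ cos φ₂ cos Δλ = -0.010350
θ = atan2(y, x) = 166.3869° → 166.3869° (mod 360°)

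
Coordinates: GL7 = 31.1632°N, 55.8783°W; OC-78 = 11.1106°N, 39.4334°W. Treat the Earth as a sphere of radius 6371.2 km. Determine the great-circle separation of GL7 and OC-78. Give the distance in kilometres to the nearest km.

2799 km

Δφ = -20.0526°,  Δλ = 16.4449°
a = sin²(Δφ/2) + cos φ₁ cos φ₂ sin²(Δλ/2) = 0.047485
c = 2·arcsin(√a) = 0.439346 rad = 25.1727°
d = R·c = 6371.2 × 0.439346 = 2799.2 km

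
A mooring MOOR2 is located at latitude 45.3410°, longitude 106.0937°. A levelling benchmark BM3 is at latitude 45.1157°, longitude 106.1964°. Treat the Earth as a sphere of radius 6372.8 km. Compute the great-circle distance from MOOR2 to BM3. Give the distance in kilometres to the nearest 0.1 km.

26.3 km

Δφ = -0.2253°,  Δλ = 0.1027°
a = sin²(Δφ/2) + cos φ₁ cos φ₂ sin²(Δλ/2) = 0.000004
c = 2·arcsin(√a) = 0.004130 rad = 0.2366°
d = R·c = 6372.8 × 0.004130 = 26.3 km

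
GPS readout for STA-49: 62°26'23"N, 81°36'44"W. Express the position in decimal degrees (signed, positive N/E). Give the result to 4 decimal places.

+62.4397°, -81.6122°

lat: 62.4397° N → +62.4397°
lon: 81.6122° W → -81.6122°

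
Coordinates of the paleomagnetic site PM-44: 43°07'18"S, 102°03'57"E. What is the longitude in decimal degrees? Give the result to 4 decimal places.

102.0658°E

102° + 3′/60 + 57″/3600 = 102 + 0.05000 + 0.01583 = 102.0658°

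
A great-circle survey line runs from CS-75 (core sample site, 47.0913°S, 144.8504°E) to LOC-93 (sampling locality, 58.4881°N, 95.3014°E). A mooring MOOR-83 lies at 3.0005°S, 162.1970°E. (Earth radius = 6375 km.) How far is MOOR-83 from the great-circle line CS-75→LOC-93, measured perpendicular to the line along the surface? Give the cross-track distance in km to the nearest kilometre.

3751 km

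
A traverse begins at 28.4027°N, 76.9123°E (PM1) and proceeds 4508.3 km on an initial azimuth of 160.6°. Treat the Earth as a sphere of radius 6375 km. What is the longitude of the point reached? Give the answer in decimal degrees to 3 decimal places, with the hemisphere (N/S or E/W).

89.579°E

δ = d/R = 4508.3/6375 = 0.707184 rad
φ₂ = arcsin(sin φ₁ cos δ + cos φ₁ sin δ cos θ)
   = arcsin(0.47567·0.76019 + 0.87963·0.64970·-0.94322) = -10.22089°
λ₂ = λ₁ + atan2(sin θ sin δ cos φ₁, cos δ − sin φ₁ sin φ₂) = 89.57925°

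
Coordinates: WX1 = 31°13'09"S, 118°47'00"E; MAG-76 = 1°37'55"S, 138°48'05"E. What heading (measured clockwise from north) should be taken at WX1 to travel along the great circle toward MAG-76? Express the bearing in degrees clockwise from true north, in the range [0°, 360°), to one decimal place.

36.5°

WX1: φ = -31.21917°, λ = +118.78333°
MAG-76: φ = -1.63194°, λ = +138.80139°
Δλ = 20.0181°
y = sin Δλ · cos φ₂ = 0.342177
x = cos φ₁ sin φ₂ − sin φ₁ cos φ₂ cos Δλ = 0.462447
θ = atan2(y, x) = 36.4988° → 36.4988° (mod 360°)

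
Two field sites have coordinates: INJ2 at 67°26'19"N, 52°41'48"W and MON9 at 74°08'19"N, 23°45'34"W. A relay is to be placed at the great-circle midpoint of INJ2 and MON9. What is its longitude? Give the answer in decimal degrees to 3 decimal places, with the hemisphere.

40.710°W

INJ2: φ = +67.43861°, λ = -52.69667°
MON9: φ = +74.13861°, λ = -23.75944°
Bx = cos φ₂ cos Δλ = 0.239188,  By = cos φ₂ sin Δλ = 0.132242
φₘ = atan2(sin φ₁ + sin φ₂, √((cos φ₁ + Bx)² + By²)) = 71.33889°
λₘ = λ₁ + atan2(By, cos φ₁ + Bx) = -40.71000°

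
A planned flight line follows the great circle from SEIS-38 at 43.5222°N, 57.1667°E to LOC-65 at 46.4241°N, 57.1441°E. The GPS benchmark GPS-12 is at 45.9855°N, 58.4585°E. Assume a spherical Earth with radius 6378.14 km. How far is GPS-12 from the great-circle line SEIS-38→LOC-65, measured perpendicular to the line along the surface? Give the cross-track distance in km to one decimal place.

101.4 km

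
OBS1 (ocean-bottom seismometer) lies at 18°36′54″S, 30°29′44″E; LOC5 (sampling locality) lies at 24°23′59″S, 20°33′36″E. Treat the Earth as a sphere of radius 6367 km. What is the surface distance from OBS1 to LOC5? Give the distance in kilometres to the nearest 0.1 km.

OBS1: φ = -18.61500°, λ = +30.49556°
LOC5: φ = -24.39972°, λ = +20.56000°
Δφ = -5.7847°,  Δλ = -9.9356°
a = sin²(Δφ/2) + cos φ₁ cos φ₂ sin²(Δλ/2) = 0.009018
c = 2·arcsin(√a) = 0.190212 rad = 10.8984°
d = R·c = 6367 × 0.190212 = 1211.1 km

1211.1 km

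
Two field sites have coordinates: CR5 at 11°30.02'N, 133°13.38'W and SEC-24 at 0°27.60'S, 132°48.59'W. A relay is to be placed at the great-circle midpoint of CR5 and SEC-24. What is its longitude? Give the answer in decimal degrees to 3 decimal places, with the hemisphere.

133.014°W

CR5: φ = +11.50033°, λ = -133.22300°
SEC-24: φ = -0.46000°, λ = -132.80983°
Bx = cos φ₂ cos Δλ = 0.999942,  By = cos φ₂ sin Δλ = 0.007211
φₘ = atan2(sin φ₁ + sin φ₂, √((cos φ₁ + Bx)² + By²)) = 5.52020°
λₘ = λ₁ + atan2(By, cos φ₁ + Bx) = -133.01433°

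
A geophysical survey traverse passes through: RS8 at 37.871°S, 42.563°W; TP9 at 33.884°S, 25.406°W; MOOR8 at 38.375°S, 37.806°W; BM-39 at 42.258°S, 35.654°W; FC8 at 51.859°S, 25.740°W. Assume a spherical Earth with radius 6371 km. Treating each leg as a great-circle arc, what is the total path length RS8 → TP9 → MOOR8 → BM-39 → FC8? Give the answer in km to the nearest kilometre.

4596 km

RS8→TP9: c = 0.251992 rad, d = 1605.44 km
TP9→MOOR8: c = 0.191355 rad, d = 1219.12 km
MOOR8→BM-39: c = 0.073567 rad, d = 468.69 km
BM-39→FC8: c = 0.204477 rad, d = 1302.72 km
Total = 1605.44 + 1219.12 + 468.69 + 1302.72 = 4595.98 km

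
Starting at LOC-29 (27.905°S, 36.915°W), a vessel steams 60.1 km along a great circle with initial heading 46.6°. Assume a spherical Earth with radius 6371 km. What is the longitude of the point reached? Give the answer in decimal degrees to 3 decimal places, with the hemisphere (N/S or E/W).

δ = d/R = 60.1/6371 = 0.009433 rad
φ₂ = arcsin(sin φ₁ cos δ + cos φ₁ sin δ cos θ)
   = arcsin(-0.46801·0.99996 + 0.88372·0.00943·0.68709) = -27.53293°
λ₂ = λ₁ + atan2(sin θ sin δ cos φ₁, cos δ − sin φ₁ sin φ₂) = -36.47214°

36.472°W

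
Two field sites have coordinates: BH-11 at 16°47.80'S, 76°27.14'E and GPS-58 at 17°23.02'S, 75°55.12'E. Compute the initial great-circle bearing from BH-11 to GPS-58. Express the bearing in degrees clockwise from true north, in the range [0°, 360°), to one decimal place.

220.9°

BH-11: φ = -16.79667°, λ = +76.45233°
GPS-58: φ = -17.38367°, λ = +75.91867°
Δλ = -0.5337°
y = sin Δλ · cos φ₂ = -0.008889
x = cos φ₁ sin φ₂ − sin φ₁ cos φ₂ cos Δλ = -0.010257
θ = atan2(y, x) = -139.0875° → 220.9125° (mod 360°)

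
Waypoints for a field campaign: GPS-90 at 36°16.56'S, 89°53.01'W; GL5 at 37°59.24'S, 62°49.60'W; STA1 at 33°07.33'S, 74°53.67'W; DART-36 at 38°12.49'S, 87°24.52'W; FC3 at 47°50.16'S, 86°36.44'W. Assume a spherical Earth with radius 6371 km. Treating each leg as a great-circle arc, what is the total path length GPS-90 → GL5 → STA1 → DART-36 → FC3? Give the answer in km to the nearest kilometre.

GPS-90: φ = -36.27600°, λ = -89.88350°
GL5: φ = -37.98733°, λ = -62.82667°
STA1: φ = -33.12217°, λ = -74.89450°
DART-36: φ = -38.20817°, λ = -87.40867°
FC3: φ = -47.83600°, λ = -86.60733°
GPS-90→GL5: c = 0.376343 rad, d = 2397.68 km
GL5→STA1: c = 0.191027 rad, d = 1217.03 km
STA1→DART-36: c = 0.198171 rad, d = 1262.55 km
DART-36→FC3: c = 0.168346 rad, d = 1072.53 km
Total = 2397.68 + 1217.03 + 1262.55 + 1072.53 = 5949.79 km

5950 km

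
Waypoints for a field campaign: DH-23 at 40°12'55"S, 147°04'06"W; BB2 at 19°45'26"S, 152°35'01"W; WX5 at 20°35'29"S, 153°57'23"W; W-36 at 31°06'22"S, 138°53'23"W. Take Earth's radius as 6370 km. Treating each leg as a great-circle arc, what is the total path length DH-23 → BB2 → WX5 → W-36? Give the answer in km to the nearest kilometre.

DH-23: φ = -40.21528°, λ = -147.06833°
BB2: φ = -19.75722°, λ = -152.58361°
WX5: φ = -20.59139°, λ = -153.95639°
W-36: φ = -31.10611°, λ = -138.88972°
DH-23→BB2: c = 0.366461 rad, d = 2334.36 km
BB2→WX5: c = 0.026790 rad, d = 170.65 km
WX5→W-36: c = 0.298919 rad, d = 1904.12 km
Total = 2334.36 + 170.65 + 1904.12 = 4409.13 km

4409 km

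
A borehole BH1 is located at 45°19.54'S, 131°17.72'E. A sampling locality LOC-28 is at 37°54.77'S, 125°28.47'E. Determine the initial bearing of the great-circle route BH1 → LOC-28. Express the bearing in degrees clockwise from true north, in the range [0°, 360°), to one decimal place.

327.6°

BH1: φ = -45.32567°, λ = +131.29533°
LOC-28: φ = -37.91283°, λ = +125.47450°
Δλ = -5.8208°
y = sin Δλ · cos φ₂ = -0.080013
x = cos φ₁ sin φ₂ − sin φ₁ cos φ₂ cos Δλ = 0.126125
θ = atan2(y, x) = -32.3910° → 327.6090° (mod 360°)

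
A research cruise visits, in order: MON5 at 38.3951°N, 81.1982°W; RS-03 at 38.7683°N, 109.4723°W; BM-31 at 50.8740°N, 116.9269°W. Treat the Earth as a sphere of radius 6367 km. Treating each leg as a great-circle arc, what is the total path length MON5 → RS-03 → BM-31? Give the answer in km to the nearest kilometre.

3913 km

MON5→RS-03: c = 0.384270 rad, d = 2446.65 km
RS-03→BM-31: c = 0.230274 rad, d = 1466.15 km
Total = 2446.65 + 1466.15 = 3912.80 km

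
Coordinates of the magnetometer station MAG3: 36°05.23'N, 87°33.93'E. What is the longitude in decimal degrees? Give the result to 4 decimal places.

87° + 33.93′/60 = 87 + 0.56550 = 87.5655°

87.5655°E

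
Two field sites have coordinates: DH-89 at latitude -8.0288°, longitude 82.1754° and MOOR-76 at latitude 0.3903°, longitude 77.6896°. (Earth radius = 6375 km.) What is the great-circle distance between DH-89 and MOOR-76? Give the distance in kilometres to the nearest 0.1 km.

1060.7 km

Δφ = 8.4191°,  Δλ = -4.4858°
a = sin²(Δφ/2) + cos φ₁ cos φ₂ sin²(Δλ/2) = 0.006905
c = 2·arcsin(√a) = 0.166382 rad = 9.5330°
d = R·c = 6375 × 0.166382 = 1060.7 km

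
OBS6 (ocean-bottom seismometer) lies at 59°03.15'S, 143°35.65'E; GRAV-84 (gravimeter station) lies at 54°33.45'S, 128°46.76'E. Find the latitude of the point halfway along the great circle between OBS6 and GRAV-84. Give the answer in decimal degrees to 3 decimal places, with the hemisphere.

OBS6: φ = -59.05250°, λ = +143.59417°
GRAV-84: φ = -54.55750°, λ = +128.77933°
Bx = cos φ₂ cos Δλ = 0.560609,  By = cos φ₂ sin Δλ = -0.148274
φₘ = atan2(sin φ₁ + sin φ₂, √((cos φ₁ + Bx)² + By²)) = -57.02382°
λₘ = λ₁ + atan2(By, cos φ₁ + Bx) = 135.73992°

57.024°S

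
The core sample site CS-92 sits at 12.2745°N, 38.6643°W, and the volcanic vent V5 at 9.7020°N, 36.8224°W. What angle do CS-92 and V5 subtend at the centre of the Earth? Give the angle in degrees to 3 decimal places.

3.144°

Δφ = -2.5725°,  Δλ = 1.8419°
a = sin²(Δφ/2) + cos φ₁ cos φ₂ sin²(Δλ/2) = 0.000753
c = 2·arcsin(√a) = 0.054878 rad = 3.1443°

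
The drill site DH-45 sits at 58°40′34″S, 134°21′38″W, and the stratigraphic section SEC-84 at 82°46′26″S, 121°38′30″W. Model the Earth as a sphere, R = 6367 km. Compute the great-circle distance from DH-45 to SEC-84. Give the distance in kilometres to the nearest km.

DH-45: φ = -58.67611°, λ = -134.36056°
SEC-84: φ = -82.77389°, λ = -121.64167°
Δφ = -24.0978°,  Δλ = 12.7189°
a = sin²(Δφ/2) + cos φ₁ cos φ₂ sin²(Δλ/2) = 0.044377
c = 2·arcsin(√a) = 0.424498 rad = 24.3220°
d = R·c = 6367 × 0.424498 = 2702.8 km

2703 km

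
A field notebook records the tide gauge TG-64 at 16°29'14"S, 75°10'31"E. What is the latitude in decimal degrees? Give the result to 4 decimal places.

16° + 29′/60 + 14″/3600 = 16 + 0.48333 + 0.00389 = 16.4872°

16.4872°S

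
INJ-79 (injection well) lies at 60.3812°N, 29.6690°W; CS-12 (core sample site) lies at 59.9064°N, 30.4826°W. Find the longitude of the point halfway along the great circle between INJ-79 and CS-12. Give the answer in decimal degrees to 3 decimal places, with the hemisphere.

Bx = cos φ₂ cos Δλ = 0.501364,  By = cos φ₂ sin Δλ = -0.007120
φₘ = atan2(sin φ₁ + sin φ₂, √((cos φ₁ + Bx)² + By²)) = 60.14442°
λₘ = λ₁ + atan2(By, cos φ₁ + Bx) = -30.07874°

30.079°W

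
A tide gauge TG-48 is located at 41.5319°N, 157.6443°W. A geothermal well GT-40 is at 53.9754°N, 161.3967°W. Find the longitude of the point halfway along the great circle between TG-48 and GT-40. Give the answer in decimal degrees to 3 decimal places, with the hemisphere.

159.295°W

Bx = cos φ₂ cos Δλ = 0.586872,  By = cos φ₂ sin Δλ = -0.038490
φₘ = atan2(sin φ₁ + sin φ₂, √((cos φ₁ + Bx)² + By²)) = 47.76872°
λₘ = λ₁ + atan2(By, cos φ₁ + Bx) = -159.29521°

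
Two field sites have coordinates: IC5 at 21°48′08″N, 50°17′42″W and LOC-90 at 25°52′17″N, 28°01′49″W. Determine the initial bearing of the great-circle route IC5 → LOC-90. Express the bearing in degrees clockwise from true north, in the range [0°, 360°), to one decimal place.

74.3°

IC5: φ = +21.80222°, λ = -50.29500°
LOC-90: φ = +25.87139°, λ = -28.03028°
Δλ = 22.2647°
y = sin Δλ · cos φ₂ = 0.340913
x = cos φ₁ sin φ₂ − sin φ₁ cos φ₂ cos Δλ = 0.095876
θ = atan2(y, x) = 74.2922° → 74.2922° (mod 360°)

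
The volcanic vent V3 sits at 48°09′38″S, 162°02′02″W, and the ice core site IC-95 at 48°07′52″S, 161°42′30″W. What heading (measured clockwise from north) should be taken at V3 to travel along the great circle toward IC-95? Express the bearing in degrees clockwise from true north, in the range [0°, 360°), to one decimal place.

V3: φ = -48.16056°, λ = -162.03389°
IC-95: φ = -48.13111°, λ = -161.70833°
Δλ = 0.3256°
y = sin Δλ · cos φ₂ = 0.003792
x = cos φ₁ sin φ₂ − sin φ₁ cos φ₂ cos Δλ = 0.000506
θ = atan2(y, x) = 82.4019° → 82.4019° (mod 360°)

82.4°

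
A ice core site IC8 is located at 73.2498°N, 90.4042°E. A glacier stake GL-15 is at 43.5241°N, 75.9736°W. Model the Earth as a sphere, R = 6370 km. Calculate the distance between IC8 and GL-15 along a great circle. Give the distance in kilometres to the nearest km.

6987 km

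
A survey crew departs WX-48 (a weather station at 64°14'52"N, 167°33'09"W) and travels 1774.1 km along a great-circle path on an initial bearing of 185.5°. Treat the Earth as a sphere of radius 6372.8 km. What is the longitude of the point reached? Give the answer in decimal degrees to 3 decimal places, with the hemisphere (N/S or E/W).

169.824°W

WX-48: φ = +64.24778°, λ = -167.55250°
δ = d/R = 1774.1/6372.8 = 0.278386 rad
φ₂ = arcsin(sin φ₁ cos δ + cos φ₁ sin δ cos θ)
   = arcsin(0.90068·0.96150 + 0.43448·0.27480·-0.99540) = 48.34478°
λ₂ = λ₁ + atan2(sin θ sin δ cos φ₁, cos δ − sin φ₁ sin φ₂) = -169.82363°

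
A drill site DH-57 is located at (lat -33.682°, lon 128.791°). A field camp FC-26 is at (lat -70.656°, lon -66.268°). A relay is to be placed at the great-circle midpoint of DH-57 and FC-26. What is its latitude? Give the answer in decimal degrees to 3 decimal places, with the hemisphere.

Bx = cos φ₂ cos Δλ = -0.319864,  By = cos φ₂ sin Δλ = 0.086060
φₘ = atan2(sin φ₁ + sin φ₂, √((cos φ₁ + Bx)² + By²)) = -70.87715°
λₘ = λ₁ + atan2(By, cos φ₁ + Bx) = 138.32763°

70.877°S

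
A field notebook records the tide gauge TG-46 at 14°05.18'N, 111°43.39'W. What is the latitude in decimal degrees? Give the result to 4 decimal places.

14° + 5.18′/60 = 14 + 0.08633 = 14.0863°

14.0863°N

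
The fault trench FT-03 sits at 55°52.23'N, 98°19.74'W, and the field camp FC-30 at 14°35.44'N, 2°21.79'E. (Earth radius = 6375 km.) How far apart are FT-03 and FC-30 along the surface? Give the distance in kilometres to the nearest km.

FT-03: φ = +55.87050°, λ = -98.32900°
FC-30: φ = +14.59067°, λ = +2.36317°
Δφ = -41.2798°,  Δλ = 100.6922°
a = sin²(Δφ/2) + cos φ₁ cos φ₂ sin²(Δλ/2) = 0.446107
c = 2·arcsin(√a) = 1.462800 rad = 83.8123°
d = R·c = 6375 × 1.462800 = 9325.3 km

9325 km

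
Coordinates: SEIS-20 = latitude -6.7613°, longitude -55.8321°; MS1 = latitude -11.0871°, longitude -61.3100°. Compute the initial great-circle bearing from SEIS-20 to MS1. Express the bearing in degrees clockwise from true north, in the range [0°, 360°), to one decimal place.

Δλ = -5.4779°
y = sin Δλ · cos φ₂ = -0.093680
x = cos φ₁ sin φ₂ − sin φ₁ cos φ₂ cos Δλ = -0.075955
θ = atan2(y, x) = -129.0350° → 230.9650° (mod 360°)

231.0°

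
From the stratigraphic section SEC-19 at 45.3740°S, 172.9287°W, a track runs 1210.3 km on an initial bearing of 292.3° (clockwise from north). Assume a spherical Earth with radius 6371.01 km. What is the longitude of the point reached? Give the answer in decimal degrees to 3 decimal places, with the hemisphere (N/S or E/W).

173.802°E

δ = d/R = 1210.3/6371.01 = 0.189970 rad
φ₂ = arcsin(sin φ₁ cos δ + cos φ₁ sin δ cos θ)
   = arcsin(-0.71171·0.98201 + 0.70248·0.18883·0.37946) = -40.43384°
λ₂ = λ₁ + atan2(sin θ sin δ cos φ₁, cos δ − sin φ₁ sin φ₂) = 173.80200°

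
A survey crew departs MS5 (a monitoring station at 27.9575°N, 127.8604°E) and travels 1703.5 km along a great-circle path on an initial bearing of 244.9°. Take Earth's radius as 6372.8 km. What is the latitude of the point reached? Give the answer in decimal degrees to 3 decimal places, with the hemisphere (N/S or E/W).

δ = d/R = 1703.5/6372.8 = 0.267308 rad
φ₂ = arcsin(sin φ₁ cos δ + cos φ₁ sin δ cos θ)
   = arcsin(0.46882·0.96449 + 0.88330·0.26414·-0.42420) = 20.68296°
λ₂ = λ₁ + atan2(sin θ sin δ cos φ₁, cos δ − sin φ₁ sin φ₂) = 113.04702°

20.683°N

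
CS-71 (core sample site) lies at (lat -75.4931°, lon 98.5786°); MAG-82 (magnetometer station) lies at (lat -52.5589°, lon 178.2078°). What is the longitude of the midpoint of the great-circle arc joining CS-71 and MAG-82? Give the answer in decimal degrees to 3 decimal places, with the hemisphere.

Bx = cos φ₂ cos Δλ = 0.109441,  By = cos φ₂ sin Δλ = 0.598014
φₘ = atan2(sin φ₁ + sin φ₂, √((cos φ₁ + Bx)² + By²)) = -68.39111°
λₘ = λ₁ + atan2(By, cos φ₁ + Bx) = 157.53534°

157.535°E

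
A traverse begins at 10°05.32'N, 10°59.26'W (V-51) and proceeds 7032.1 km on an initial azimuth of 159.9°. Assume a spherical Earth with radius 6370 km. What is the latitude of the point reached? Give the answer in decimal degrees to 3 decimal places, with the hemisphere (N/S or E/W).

48.313°S

V-51: φ = +10.08867°, λ = -10.98767°
δ = d/R = 7032.1/6370 = 1.103940 rad
φ₂ = arcsin(sin φ₁ cos δ + cos φ₁ sin δ cos θ)
   = arcsin(0.17517·0.45008 + 0.98454·0.89299·-0.93909) = -48.31321°
λ₂ = λ₁ + atan2(sin θ sin δ cos φ₁, cos δ − sin φ₁ sin φ₂) = 16.49235°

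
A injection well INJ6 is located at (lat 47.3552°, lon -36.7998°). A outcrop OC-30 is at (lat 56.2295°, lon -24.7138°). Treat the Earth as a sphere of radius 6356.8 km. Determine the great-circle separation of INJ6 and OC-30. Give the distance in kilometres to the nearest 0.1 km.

1283.6 km

Δφ = 8.8743°,  Δλ = 12.0860°
a = sin²(Δφ/2) + cos φ₁ cos φ₂ sin²(Δλ/2) = 0.010159
c = 2·arcsin(√a) = 0.201926 rad = 11.5695°
d = R·c = 6356.8 × 0.201926 = 1283.6 km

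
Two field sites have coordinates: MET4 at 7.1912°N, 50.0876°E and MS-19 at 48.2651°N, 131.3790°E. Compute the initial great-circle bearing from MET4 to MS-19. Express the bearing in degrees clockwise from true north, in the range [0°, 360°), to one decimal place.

42.1°

Δλ = 81.2914°
y = sin Δλ · cos φ₂ = 0.658010
x = cos φ₁ sin φ₂ − sin φ₁ cos φ₂ cos Δλ = 0.727746
θ = atan2(y, x) = 42.1191° → 42.1191° (mod 360°)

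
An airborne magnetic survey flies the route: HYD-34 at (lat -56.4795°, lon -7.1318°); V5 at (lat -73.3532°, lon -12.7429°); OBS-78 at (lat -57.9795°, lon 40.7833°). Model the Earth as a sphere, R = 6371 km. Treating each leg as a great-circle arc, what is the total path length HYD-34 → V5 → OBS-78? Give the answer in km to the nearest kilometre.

HYD-34→V5: c = 0.297102 rad, d = 1892.84 km
V5→OBS-78: c = 0.444984 rad, d = 2834.99 km
Total = 1892.84 + 2834.99 = 4727.83 km

4728 km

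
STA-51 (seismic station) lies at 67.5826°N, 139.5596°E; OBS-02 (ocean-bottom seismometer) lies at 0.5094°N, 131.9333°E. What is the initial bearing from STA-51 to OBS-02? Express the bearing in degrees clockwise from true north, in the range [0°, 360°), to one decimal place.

188.3°

Δλ = -7.6263°
y = sin Δλ · cos φ₂ = -0.132706
x = cos φ₁ sin φ₂ − sin φ₁ cos φ₂ cos Δλ = -0.912827
θ = atan2(y, x) = -171.7283° → 188.2717° (mod 360°)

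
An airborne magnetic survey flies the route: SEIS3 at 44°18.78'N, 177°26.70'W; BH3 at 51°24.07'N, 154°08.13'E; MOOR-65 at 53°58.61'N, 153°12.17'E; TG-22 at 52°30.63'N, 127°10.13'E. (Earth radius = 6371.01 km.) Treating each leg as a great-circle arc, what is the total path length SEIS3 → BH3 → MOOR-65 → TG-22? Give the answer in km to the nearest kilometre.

4268 km

SEIS3: φ = +44.31300°, λ = -177.44500°
BH3: φ = +51.40117°, λ = +154.13550°
MOOR-65: φ = +53.97683°, λ = +153.20283°
TG-22: φ = +52.51050°, λ = +127.16883°
SEIS3→BH3: c = 0.352360 rad, d = 2244.89 km
BH3→MOOR-65: c = 0.046023 rad, d = 293.21 km
MOOR-65→TG-22: c = 0.271558 rad, d = 1730.10 km
Total = 2244.89 + 293.21 + 1730.10 = 4268.20 km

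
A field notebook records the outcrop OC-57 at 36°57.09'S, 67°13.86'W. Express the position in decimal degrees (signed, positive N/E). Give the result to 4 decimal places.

lat: 36.9515° S → -36.9515°
lon: 67.2310° W → -67.2310°

-36.9515°, -67.2310°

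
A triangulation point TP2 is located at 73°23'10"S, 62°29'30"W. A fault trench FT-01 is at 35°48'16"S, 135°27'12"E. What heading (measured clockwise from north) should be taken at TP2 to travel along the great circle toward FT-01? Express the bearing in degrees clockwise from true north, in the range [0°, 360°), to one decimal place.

TP2: φ = -73.38611°, λ = -62.49167°
FT-01: φ = -35.80444°, λ = +135.45333°
Δλ = -162.0550°
y = sin Δλ · cos φ₂ = -0.249878
x = cos φ₁ sin φ₂ − sin φ₁ cos φ₂ cos Δλ = -0.906624
θ = atan2(y, x) = -164.5911° → 195.4089° (mod 360°)

195.4°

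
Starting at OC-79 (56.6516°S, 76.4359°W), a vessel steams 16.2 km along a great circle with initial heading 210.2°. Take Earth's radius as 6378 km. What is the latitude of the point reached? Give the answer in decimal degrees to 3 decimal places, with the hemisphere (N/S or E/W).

56.777°S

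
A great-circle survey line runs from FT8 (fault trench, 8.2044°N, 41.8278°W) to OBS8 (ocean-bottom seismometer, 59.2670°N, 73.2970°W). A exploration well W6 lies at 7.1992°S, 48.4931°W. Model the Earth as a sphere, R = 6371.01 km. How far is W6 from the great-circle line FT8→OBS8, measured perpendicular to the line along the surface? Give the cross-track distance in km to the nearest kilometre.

δ₁₃ = central angle FT8→W6 = 0.292792 rad  (haversine)
θ₁₃ = bearing FT8→W6 = 203.514°,  θ₁₂ = bearing FT8→OBS8 = 341.308°
dₓₜ = R·arcsin(sin δ₁₃ · sin(θ₁₃ − θ₁₂)) = 6371.01·arcsin(0.28863·sin(-137.794°)) = -1243.194 km
|dₓₜ| = 1243.194 km

1243 km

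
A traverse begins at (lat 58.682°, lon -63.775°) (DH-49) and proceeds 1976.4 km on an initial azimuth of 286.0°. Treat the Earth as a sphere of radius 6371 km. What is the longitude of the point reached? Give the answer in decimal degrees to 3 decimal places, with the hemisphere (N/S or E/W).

98.519°W

δ = d/R = 1976.4/6371 = 0.310218 rad
φ₂ = arcsin(sin φ₁ cos δ + cos φ₁ sin δ cos θ)
   = arcsin(0.85430·0.95227 + 0.51979·0.30527·0.27564) = 59.00963°
λ₂ = λ₁ + atan2(sin θ sin δ cos φ₁, cos δ − sin φ₁ sin φ₂) = -98.51864°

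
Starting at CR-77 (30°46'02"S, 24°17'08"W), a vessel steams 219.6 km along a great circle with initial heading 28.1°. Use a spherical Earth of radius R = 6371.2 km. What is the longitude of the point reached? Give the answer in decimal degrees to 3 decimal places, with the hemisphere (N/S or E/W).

23.222°W

CR-77: φ = -30.76722°, λ = -24.28556°
δ = d/R = 219.6/6371.2 = 0.034468 rad
φ₂ = arcsin(sin φ₁ cos δ + cos φ₁ sin δ cos θ)
   = arcsin(-0.51155·0.99941 + 0.85925·0.03446·0.88213) = -29.02081°
λ₂ = λ₁ + atan2(sin θ sin δ cos φ₁, cos δ − sin φ₁ sin φ₂) = -23.22197°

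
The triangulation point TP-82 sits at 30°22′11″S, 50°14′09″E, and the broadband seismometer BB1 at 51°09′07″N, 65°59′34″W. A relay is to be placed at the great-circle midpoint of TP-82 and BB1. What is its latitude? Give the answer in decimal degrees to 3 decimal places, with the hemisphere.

18.596°N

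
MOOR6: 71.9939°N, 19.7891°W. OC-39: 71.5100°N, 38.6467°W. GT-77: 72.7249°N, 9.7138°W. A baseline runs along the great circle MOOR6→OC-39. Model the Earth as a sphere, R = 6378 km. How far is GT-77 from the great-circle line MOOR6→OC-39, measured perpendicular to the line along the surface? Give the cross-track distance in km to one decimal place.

δ₁₃ = central angle MOOR6→GT-77 = 0.054724 rad  (haversine)
θ₁₃ = bearing MOOR6→GT-77 = 71.767°,  θ₁₂ = bearing MOOR6→OC-39 = 274.320°
dₓₜ = R·arcsin(sin δ₁₃ · sin(θ₁₃ − θ₁₂)) = 6378·arcsin(0.05470·sin(-202.552°)) = 133.807 km
|dₓₜ| = 133.807 km

133.8 km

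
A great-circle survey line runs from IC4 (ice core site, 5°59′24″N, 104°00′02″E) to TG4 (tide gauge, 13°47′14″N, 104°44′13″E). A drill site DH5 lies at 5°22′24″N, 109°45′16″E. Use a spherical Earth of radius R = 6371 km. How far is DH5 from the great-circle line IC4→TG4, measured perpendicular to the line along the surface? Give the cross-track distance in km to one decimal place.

640.3 km

IC4: φ = +5.99000°, λ = +104.00056°
TG4: φ = +13.78722°, λ = +104.73694°
DH5: φ = +5.37333°, λ = +109.75444°
δ₁₃ = central angle IC4→DH5 = 0.100508 rad  (haversine)
θ₁₃ = bearing IC4→DH5 = 95.857°,  θ₁₂ = bearing IC4→TG4 = 5.256°
dₓₜ = R·arcsin(sin δ₁₃ · sin(θ₁₃ − θ₁₂)) = 6371·arcsin(0.10034·sin(90.601°)) = 640.301 km
|dₓₜ| = 640.301 km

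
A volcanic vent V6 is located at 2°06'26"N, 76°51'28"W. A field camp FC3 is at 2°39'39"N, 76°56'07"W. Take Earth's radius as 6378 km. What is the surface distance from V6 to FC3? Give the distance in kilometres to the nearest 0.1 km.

62.2 km

V6: φ = +2.10722°, λ = -76.85778°
FC3: φ = +2.66083°, λ = -76.93528°
Δφ = 0.5536°,  Δλ = -0.0775°
a = sin²(Δφ/2) + cos φ₁ cos φ₂ sin²(Δλ/2) = 0.000024
c = 2·arcsin(√a) = 0.009756 rad = 0.5590°
d = R·c = 6378 × 0.009756 = 62.2 km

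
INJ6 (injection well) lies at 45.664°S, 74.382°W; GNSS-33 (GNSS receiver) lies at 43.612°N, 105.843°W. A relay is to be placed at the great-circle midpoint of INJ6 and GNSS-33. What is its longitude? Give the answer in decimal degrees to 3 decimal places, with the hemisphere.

Bx = cos φ₂ cos Δλ = 0.617592,  By = cos φ₂ sin Δλ = -0.377883
φₘ = atan2(sin φ₁ + sin φ₂, √((cos φ₁ + Bx)² + By²)) = -1.06590°
λₘ = λ₁ + atan2(By, cos φ₁ + Bx) = -90.39788°

90.398°W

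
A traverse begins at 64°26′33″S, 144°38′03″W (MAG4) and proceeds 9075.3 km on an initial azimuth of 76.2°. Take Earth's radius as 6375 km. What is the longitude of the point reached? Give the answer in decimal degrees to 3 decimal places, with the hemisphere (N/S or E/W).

MAG4: φ = -64.44250°, λ = -144.63417°
δ = d/R = 9075.3/6375 = 1.423576 rad
φ₂ = arcsin(sin φ₁ cos δ + cos φ₁ sin δ cos θ)
   = arcsin(-0.90215·0.14669 + 0.43142·0.98918·0.23853) = -1.75017°
λ₂ = λ₁ + atan2(sin θ sin δ cos φ₁, cos δ − sin φ₁ sin φ₂) = -70.67239°

70.672°W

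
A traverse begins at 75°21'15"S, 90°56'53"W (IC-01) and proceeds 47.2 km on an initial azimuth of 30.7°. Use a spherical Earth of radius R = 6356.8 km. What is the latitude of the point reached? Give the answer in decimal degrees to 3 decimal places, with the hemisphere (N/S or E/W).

IC-01: φ = -75.35417°, λ = -90.94806°
δ = d/R = 47.2/6356.8 = 0.007425 rad
φ₂ = arcsin(sin φ₁ cos δ + cos φ₁ sin δ cos θ)
   = arcsin(-0.96751·0.99997 + 0.25284·0.00743·0.85985) = -74.98682°
λ₂ = λ₁ + atan2(sin θ sin δ cos φ₁, cos δ − sin φ₁ sin φ₂) = -90.10956°

74.987°S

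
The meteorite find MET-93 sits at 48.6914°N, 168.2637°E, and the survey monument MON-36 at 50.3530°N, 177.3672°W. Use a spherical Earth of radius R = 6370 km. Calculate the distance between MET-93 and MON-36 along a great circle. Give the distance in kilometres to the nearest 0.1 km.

1051.6 km

Δφ = 1.6616°,  Δλ = 14.3691°
a = sin²(Δφ/2) + cos φ₁ cos φ₂ sin²(Δλ/2) = 0.006798
c = 2·arcsin(√a) = 0.165090 rad = 9.4590°
d = R·c = 6370 × 0.165090 = 1051.6 km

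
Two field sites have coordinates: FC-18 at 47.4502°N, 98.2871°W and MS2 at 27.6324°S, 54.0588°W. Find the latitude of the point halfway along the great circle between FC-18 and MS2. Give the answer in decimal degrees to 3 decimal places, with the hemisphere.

10.663°N

Bx = cos φ₂ cos Δλ = 0.634836,  By = cos φ₂ sin Δλ = 0.617961
φₘ = atan2(sin φ₁ + sin φ₂, √((cos φ₁ + Bx)² + By²)) = 10.66278°
λₘ = λ₁ + atan2(By, cos φ₁ + Bx) = -73.05061°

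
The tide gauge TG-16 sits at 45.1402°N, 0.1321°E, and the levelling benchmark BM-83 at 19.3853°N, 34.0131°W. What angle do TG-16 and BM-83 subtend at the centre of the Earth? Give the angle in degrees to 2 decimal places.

Δφ = -25.7549°,  Δλ = -34.1452°
a = sin²(Δφ/2) + cos φ₁ cos φ₂ sin²(Δλ/2) = 0.107020
c = 2·arcsin(√a) = 0.666548 rad = 38.1904°

38.19°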